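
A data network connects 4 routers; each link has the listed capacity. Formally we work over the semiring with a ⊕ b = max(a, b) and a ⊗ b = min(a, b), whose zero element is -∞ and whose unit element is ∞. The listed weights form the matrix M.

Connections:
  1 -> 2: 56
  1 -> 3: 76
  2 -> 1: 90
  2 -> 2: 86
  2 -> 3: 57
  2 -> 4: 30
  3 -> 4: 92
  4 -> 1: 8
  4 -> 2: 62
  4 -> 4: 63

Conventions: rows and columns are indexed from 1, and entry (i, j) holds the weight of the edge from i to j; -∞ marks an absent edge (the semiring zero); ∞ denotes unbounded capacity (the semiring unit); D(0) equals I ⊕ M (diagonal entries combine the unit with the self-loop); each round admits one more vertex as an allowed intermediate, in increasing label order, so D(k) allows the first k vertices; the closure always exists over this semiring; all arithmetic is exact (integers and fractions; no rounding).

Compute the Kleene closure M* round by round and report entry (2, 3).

D(0):
  [∞, 56, 76, -∞]
  [90, ∞, 57, 30]
  [-∞, -∞, ∞, 92]
  [8, 62, -∞, ∞]
D(1):
  [∞, 56, 76, -∞]
  [90, ∞, 76, 30]
  [-∞, -∞, ∞, 92]
  [8, 62, 8, ∞]
D(2):
  [∞, 56, 76, 30]
  [90, ∞, 76, 30]
  [-∞, -∞, ∞, 92]
  [62, 62, 62, ∞]
D(3):
  [∞, 56, 76, 76]
  [90, ∞, 76, 76]
  [-∞, -∞, ∞, 92]
  [62, 62, 62, ∞]
D(4):
  [∞, 62, 76, 76]
  [90, ∞, 76, 76]
  [62, 62, ∞, 92]
  [62, 62, 62, ∞]
Answer: M*[2][3] = 76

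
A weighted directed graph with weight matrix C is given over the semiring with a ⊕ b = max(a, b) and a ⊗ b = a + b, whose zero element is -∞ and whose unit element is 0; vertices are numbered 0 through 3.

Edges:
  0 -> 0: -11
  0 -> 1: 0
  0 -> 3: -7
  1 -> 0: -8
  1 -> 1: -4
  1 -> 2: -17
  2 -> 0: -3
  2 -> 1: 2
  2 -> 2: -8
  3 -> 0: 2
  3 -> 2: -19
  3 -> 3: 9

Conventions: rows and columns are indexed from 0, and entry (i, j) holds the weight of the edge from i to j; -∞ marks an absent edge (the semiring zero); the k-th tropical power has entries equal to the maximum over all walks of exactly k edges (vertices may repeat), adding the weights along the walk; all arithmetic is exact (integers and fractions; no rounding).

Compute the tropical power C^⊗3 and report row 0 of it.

C^⊗2:
  [-5, -4, -17, 2]
  [-12, -8, -21, -15]
  [-6, -2, -15, -10]
  [11, 2, -10, 18]
C^⊗3:
  [4, -5, -17, 11]
  [-13, -12, -25, -6]
  [-8, -6, -19, -1]
  [20, 11, -1, 27]
Answer: row 0 of C^⊗3 = [4, -5, -17, 11]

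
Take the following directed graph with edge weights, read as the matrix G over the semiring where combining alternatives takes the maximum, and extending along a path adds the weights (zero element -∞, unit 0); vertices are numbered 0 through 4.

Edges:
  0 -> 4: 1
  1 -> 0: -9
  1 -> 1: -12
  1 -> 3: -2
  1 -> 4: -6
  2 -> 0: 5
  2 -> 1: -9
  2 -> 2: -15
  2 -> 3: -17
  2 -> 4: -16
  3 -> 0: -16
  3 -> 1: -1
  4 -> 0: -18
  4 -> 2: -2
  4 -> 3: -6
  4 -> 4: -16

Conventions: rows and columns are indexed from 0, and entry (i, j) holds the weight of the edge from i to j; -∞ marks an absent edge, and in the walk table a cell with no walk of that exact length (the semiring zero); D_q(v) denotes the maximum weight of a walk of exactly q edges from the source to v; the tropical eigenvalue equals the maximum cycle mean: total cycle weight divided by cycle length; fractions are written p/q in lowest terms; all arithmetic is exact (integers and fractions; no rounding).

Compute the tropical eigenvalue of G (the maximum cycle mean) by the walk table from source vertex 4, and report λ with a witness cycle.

q=0: [-∞, -∞, -∞, -∞, 0]
q=1: [-18, -∞, -2, -6, -16]
q=2: [3, -7, -17, -19, -17]
q=3: [-12, -19, -19, -9, 4]
q=4: [-14, -10, 2, -2, -11]
q=5: [7, -3, -13, -12, -13]
Optimal cycle mean attained by: cycle 0->4->2->0, total 1 + (-2) + 5, length 3.
Answer: λ = 4/3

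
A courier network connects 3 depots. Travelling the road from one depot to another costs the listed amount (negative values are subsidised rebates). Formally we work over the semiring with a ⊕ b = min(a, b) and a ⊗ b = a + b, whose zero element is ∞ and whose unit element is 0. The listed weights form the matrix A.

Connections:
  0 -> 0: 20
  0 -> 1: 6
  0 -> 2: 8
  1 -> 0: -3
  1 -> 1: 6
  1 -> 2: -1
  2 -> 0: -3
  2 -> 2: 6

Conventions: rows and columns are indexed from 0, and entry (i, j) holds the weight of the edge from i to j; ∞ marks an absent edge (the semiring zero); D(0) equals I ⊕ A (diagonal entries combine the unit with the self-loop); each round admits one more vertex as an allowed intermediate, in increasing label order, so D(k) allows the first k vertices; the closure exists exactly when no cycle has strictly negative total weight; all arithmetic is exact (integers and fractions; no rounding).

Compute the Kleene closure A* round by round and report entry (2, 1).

D(0):
  [0, 6, 8]
  [-3, 0, -1]
  [-3, ∞, 0]
D(1):
  [0, 6, 8]
  [-3, 0, -1]
  [-3, 3, 0]
D(2):
  [0, 6, 5]
  [-3, 0, -1]
  [-3, 3, 0]
D(3):
  [0, 6, 5]
  [-4, 0, -1]
  [-3, 3, 0]
Answer: A*[2][1] = 3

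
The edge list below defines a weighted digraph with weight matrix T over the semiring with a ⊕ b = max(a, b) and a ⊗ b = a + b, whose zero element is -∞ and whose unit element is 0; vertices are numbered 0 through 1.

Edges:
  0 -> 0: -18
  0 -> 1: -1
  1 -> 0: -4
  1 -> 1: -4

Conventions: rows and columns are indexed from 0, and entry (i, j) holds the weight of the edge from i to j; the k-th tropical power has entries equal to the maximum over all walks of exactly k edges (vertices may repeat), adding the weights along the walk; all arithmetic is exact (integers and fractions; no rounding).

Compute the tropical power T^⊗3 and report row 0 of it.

T^⊗2:
  [-5, -5]
  [-8, -5]
T^⊗3:
  [-9, -6]
  [-9, -9]
Answer: row 0 of T^⊗3 = [-9, -6]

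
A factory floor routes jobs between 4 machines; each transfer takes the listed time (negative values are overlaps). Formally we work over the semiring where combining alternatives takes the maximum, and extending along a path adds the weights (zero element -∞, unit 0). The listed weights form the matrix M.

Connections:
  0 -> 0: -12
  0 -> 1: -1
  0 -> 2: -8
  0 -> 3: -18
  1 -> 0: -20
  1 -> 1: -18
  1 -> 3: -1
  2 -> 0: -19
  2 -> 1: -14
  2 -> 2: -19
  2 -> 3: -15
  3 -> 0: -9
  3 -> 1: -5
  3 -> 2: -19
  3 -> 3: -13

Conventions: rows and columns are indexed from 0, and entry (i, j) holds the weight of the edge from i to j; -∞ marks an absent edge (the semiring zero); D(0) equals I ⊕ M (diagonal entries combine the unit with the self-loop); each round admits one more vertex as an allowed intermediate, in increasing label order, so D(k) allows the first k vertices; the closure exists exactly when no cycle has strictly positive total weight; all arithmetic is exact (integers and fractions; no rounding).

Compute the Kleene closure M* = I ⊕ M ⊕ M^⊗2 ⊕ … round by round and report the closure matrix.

D(0):
  [0, -1, -8, -18]
  [-20, 0, -∞, -1]
  [-19, -14, 0, -15]
  [-9, -5, -19, 0]
D(1):
  [0, -1, -8, -18]
  [-20, 0, -28, -1]
  [-19, -14, 0, -15]
  [-9, -5, -17, 0]
D(2):
  [0, -1, -8, -2]
  [-20, 0, -28, -1]
  [-19, -14, 0, -15]
  [-9, -5, -17, 0]
D(3):
  [0, -1, -8, -2]
  [-20, 0, -28, -1]
  [-19, -14, 0, -15]
  [-9, -5, -17, 0]
D(4):
  [0, -1, -8, -2]
  [-10, 0, -18, -1]
  [-19, -14, 0, -15]
  [-9, -5, -17, 0]
Answer: M* = [[0, -1, -8, -2], [-10, 0, -18, -1], [-19, -14, 0, -15], [-9, -5, -17, 0]]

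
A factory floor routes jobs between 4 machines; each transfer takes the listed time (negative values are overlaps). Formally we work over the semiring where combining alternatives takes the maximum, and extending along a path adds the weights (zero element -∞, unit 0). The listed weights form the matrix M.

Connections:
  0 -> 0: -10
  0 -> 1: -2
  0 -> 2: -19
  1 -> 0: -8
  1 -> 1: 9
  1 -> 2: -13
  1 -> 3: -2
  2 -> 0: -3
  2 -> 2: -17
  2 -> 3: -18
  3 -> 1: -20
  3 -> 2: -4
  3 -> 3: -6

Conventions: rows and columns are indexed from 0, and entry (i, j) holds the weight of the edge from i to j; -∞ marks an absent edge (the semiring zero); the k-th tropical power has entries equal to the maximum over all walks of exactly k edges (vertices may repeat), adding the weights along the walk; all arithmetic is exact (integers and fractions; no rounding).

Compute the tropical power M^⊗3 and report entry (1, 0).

M^⊗2:
  [-10, 7, -15, -4]
  [1, 18, -4, 7]
  [-13, -5, -22, -24]
  [-7, -11, -10, -12]
M^⊗3:
  [-1, 16, -6, 5]
  [10, 27, 5, 16]
  [-13, 4, -18, -7]
  [-13, -2, -16, -13]
Key observation: the optimum is the walk 1->1->1->0, with weight 9 + 9 + (-8) = 10.
Optimal value attained by: walk 1->1->1->0.
Answer: (M^⊗3)[1][0] = 10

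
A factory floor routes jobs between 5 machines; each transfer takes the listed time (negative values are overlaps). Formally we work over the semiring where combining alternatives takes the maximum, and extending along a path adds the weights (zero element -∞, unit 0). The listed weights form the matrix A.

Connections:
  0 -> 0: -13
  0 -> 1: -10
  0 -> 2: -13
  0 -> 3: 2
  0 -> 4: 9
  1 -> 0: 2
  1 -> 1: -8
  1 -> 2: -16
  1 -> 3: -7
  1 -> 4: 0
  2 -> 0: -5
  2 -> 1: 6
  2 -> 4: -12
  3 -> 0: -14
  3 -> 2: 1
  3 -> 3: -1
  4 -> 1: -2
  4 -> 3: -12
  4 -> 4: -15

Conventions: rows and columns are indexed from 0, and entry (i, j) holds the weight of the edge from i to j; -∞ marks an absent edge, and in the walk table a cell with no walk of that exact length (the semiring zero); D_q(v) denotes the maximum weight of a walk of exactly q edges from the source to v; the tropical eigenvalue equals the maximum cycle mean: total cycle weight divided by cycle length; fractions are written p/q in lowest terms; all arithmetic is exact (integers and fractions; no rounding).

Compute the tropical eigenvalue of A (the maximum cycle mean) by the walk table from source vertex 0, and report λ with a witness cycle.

q=0: [0, -∞, -∞, -∞, -∞]
q=1: [-13, -10, -13, 2, 9]
q=2: [-8, 7, 3, 1, -4]
q=3: [9, 9, 2, 0, 7]
q=4: [11, 8, 1, 11, 18]
q=5: [10, 16, 12, 13, 20]
Optimal cycle mean attained by: cycle 0->4->1->0, total 9 + (-2) + 2, length 3.
Answer: λ = 3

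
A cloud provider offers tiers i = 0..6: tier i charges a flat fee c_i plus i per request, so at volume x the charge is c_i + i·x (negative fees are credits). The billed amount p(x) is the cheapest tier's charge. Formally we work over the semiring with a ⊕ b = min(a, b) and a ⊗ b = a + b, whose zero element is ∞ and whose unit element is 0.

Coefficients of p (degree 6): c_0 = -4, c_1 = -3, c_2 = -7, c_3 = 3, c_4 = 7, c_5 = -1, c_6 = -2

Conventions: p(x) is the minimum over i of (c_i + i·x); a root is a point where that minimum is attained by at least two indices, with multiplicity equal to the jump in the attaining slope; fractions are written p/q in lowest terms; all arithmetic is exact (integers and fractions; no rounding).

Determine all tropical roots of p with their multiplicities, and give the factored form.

hull edge (i=0, c=-4) to (i=2, c=-7): slope -3/2, span 2
hull edge (i=2, c=-7) to (i=6, c=-2): slope 5/4, span 4
Factored form: p(x) = -2 ⊗ (x ⊕ (-5/4)) ⊗ (x ⊕ (-5/4)) ⊗ (x ⊕ (-5/4)) ⊗ (x ⊕ (-5/4)) ⊗ (x ⊕ 3/2) ⊗ (x ⊕ 3/2)
Answer: roots = -5/4 (mult 4), 3/2 (mult 2)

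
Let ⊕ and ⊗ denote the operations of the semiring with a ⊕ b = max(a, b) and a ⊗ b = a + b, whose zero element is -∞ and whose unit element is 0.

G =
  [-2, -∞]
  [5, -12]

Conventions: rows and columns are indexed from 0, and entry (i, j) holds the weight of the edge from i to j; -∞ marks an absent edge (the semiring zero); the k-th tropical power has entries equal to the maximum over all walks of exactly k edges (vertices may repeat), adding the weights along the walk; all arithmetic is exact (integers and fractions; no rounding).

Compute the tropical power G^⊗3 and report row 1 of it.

G^⊗2:
  [-4, -∞]
  [3, -24]
G^⊗3:
  [-6, -∞]
  [1, -36]
Answer: row 1 of G^⊗3 = [1, -36]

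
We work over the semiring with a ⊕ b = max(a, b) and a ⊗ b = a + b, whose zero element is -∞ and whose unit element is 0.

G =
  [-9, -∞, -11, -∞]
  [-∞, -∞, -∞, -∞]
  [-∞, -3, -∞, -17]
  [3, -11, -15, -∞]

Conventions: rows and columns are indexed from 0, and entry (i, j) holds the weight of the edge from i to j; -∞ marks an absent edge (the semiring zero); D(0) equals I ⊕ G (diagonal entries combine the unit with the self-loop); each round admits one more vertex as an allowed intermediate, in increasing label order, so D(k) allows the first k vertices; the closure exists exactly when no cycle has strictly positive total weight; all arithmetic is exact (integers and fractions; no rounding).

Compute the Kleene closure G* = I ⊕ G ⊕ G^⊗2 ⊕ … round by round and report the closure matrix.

D(0):
  [0, -∞, -11, -∞]
  [-∞, 0, -∞, -∞]
  [-∞, -3, 0, -17]
  [3, -11, -15, 0]
D(1):
  [0, -∞, -11, -∞]
  [-∞, 0, -∞, -∞]
  [-∞, -3, 0, -17]
  [3, -11, -8, 0]
D(2):
  [0, -∞, -11, -∞]
  [-∞, 0, -∞, -∞]
  [-∞, -3, 0, -17]
  [3, -11, -8, 0]
D(3):
  [0, -14, -11, -28]
  [-∞, 0, -∞, -∞]
  [-∞, -3, 0, -17]
  [3, -11, -8, 0]
D(4):
  [0, -14, -11, -28]
  [-∞, 0, -∞, -∞]
  [-14, -3, 0, -17]
  [3, -11, -8, 0]
Answer: G* = [[0, -14, -11, -28], [-∞, 0, -∞, -∞], [-14, -3, 0, -17], [3, -11, -8, 0]]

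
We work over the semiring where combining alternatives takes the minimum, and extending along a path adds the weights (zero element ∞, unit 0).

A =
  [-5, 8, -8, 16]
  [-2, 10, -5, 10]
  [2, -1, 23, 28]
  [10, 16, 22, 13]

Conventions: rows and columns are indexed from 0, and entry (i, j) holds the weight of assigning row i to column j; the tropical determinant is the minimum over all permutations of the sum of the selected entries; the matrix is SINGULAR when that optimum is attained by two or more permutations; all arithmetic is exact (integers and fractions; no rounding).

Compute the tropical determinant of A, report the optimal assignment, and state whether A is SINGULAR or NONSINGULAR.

σ = (0, 1, 2, 3): (-5) + 10 + 23 + 13 = 41
σ = (0, 1, 3, 2): (-5) + 10 + 28 + 22 = 55
σ = (0, 2, 1, 3): (-5) + (-5) + (-1) + 13 = 2
σ = (0, 2, 3, 1): (-5) + (-5) + 28 + 16 = 34
σ = (0, 3, 1, 2): (-5) + 10 + (-1) + 22 = 26
σ = (0, 3, 2, 1): (-5) + 10 + 23 + 16 = 44
σ = (1, 0, 2, 3): 8 + (-2) + 23 + 13 = 42
σ = (1, 0, 3, 2): 8 + (-2) + 28 + 22 = 56
σ = (1, 2, 0, 3): 8 + (-5) + 2 + 13 = 18
σ = (1, 2, 3, 0): 8 + (-5) + 28 + 10 = 41
σ = (1, 3, 0, 2): 8 + 10 + 2 + 22 = 42
σ = (1, 3, 2, 0): 8 + 10 + 23 + 10 = 51
σ = (2, 0, 1, 3): (-8) + (-2) + (-1) + 13 = 2
σ = (2, 0, 3, 1): (-8) + (-2) + 28 + 16 = 34
σ = (2, 1, 0, 3): (-8) + 10 + 2 + 13 = 17
σ = (2, 1, 3, 0): (-8) + 10 + 28 + 10 = 40
σ = (2, 3, 0, 1): (-8) + 10 + 2 + 16 = 20
σ = (2, 3, 1, 0): (-8) + 10 + (-1) + 10 = 11
σ = (3, 0, 1, 2): 16 + (-2) + (-1) + 22 = 35
σ = (3, 0, 2, 1): 16 + (-2) + 23 + 16 = 53
σ = (3, 1, 0, 2): 16 + 10 + 2 + 22 = 50
σ = (3, 1, 2, 0): 16 + 10 + 23 + 10 = 59
σ = (3, 2, 0, 1): 16 + (-5) + 2 + 16 = 29
σ = (3, 2, 1, 0): 16 + (-5) + (-1) + 10 = 20
Optimal value attained by: σ = (0, 2, 1, 3).
Answer: det⊕(A) = 2; verdict: SINGULAR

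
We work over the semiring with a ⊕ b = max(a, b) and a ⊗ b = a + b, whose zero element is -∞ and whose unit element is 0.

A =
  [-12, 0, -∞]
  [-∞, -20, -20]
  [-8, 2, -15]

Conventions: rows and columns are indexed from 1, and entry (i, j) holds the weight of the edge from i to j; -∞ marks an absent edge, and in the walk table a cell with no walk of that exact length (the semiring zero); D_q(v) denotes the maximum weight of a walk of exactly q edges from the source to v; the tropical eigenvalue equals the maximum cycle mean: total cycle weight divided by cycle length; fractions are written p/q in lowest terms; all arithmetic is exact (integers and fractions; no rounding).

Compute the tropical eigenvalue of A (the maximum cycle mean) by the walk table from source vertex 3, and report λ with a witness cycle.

q=0: [-∞, -∞, 0]
q=1: [-8, 2, -15]
q=2: [-20, -8, -18]
q=3: [-26, -16, -28]
Optimal cycle mean attained by: cycle 2->3->2, total (-20) + 2, length 2.
Answer: λ = -9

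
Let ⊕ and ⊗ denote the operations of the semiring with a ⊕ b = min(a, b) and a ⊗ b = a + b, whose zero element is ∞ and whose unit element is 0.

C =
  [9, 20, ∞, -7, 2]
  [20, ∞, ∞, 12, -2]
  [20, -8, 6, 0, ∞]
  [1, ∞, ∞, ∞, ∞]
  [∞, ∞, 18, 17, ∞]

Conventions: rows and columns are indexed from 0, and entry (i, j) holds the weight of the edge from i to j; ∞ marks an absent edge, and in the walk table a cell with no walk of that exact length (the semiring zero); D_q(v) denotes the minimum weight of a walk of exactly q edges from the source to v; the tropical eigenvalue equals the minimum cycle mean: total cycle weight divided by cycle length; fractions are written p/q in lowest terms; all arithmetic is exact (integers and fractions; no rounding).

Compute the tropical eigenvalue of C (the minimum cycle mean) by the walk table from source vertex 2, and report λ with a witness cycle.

q=0: [∞, ∞, 0, ∞, ∞]
q=1: [20, -8, 6, 0, ∞]
q=2: [1, -2, 12, 4, -10]
q=3: [5, 4, 8, -6, -4]
q=4: [-5, 0, 14, -2, 2]
q=5: [-1, 6, 20, -12, -3]
Optimal cycle mean attained by: cycle 0->3->0, total (-7) + 1, length 2.
Answer: λ = -3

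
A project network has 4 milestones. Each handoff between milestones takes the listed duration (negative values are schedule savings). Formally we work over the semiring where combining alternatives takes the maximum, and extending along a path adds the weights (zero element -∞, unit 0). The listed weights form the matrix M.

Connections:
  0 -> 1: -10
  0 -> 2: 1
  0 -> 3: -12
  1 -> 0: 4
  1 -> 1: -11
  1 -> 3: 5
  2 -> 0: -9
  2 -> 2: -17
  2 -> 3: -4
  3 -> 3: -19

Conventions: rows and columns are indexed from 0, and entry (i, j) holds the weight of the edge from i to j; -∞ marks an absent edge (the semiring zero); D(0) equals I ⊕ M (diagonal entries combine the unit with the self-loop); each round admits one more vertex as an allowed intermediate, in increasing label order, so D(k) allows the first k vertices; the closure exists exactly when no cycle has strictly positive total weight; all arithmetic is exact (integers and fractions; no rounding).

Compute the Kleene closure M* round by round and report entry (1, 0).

D(0):
  [0, -10, 1, -12]
  [4, 0, -∞, 5]
  [-9, -∞, 0, -4]
  [-∞, -∞, -∞, 0]
D(1):
  [0, -10, 1, -12]
  [4, 0, 5, 5]
  [-9, -19, 0, -4]
  [-∞, -∞, -∞, 0]
D(2):
  [0, -10, 1, -5]
  [4, 0, 5, 5]
  [-9, -19, 0, -4]
  [-∞, -∞, -∞, 0]
D(3):
  [0, -10, 1, -3]
  [4, 0, 5, 5]
  [-9, -19, 0, -4]
  [-∞, -∞, -∞, 0]
D(4):
  [0, -10, 1, -3]
  [4, 0, 5, 5]
  [-9, -19, 0, -4]
  [-∞, -∞, -∞, 0]
Answer: M*[1][0] = 4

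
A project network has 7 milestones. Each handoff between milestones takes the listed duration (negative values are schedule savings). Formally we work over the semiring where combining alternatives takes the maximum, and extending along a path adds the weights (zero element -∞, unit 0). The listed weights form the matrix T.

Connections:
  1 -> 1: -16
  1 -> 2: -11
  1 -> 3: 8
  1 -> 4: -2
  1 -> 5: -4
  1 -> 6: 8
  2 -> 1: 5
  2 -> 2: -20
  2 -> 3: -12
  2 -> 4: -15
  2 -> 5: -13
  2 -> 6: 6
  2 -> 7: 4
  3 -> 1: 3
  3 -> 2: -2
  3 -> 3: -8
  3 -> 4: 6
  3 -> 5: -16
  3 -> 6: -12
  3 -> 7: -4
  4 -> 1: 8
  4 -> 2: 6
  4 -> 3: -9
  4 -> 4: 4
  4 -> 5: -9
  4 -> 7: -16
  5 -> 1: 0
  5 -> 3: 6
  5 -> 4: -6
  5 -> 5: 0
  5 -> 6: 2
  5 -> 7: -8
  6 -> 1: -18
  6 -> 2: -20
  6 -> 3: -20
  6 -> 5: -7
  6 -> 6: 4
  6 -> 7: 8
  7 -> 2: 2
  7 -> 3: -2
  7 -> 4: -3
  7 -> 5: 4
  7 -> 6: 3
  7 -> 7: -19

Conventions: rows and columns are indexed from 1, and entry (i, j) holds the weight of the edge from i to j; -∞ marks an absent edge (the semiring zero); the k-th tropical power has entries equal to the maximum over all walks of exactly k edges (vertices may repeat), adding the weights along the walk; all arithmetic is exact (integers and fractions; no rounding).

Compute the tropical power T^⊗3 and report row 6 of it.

T^⊗2:
  [11, 6, 2, 14, 1, 12, 16]
  [-7, 6, 13, 3, 8, 13, 14]
  [14, 12, 11, 10, 0, 11, 2]
  [12, 10, 16, 8, 4, 16, 10]
  [9, 4, 8, 12, 0, 8, 10]
  [-7, 10, 6, 5, 12, 11, 12]
  [7, 3, 10, 4, 4, 8, 11]
T^⊗3:
  [22, 20, 19, 18, 20, 19, 20]
  [16, 16, 14, 19, 18, 17, 21]
  [18, 16, 22, 17, 10, 22, 19]
  [19, 14, 20, 22, 14, 20, 24]
  [20, 18, 17, 16, 14, 17, 16]
  [15, 14, 18, 12, 16, 16, 19]
  [13, 13, 15, 16, 15, 15, 16]
Answer: row 6 of T^⊗3 = [15, 14, 18, 12, 16, 16, 19]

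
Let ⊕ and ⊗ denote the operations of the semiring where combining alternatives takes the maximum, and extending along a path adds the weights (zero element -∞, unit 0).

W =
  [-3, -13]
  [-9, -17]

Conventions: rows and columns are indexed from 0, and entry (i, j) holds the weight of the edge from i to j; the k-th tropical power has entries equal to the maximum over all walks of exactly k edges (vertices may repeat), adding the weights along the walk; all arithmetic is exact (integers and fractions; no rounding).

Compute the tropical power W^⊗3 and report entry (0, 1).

W^⊗2:
  [-6, -16]
  [-12, -22]
W^⊗3:
  [-9, -19]
  [-15, -25]
Key observation: the optimum is the walk 0->0->0->1, with weight (-3) + (-3) + (-13) = -19.
Optimal value attained by: walk 0->0->0->1.
Answer: (W^⊗3)[0][1] = -19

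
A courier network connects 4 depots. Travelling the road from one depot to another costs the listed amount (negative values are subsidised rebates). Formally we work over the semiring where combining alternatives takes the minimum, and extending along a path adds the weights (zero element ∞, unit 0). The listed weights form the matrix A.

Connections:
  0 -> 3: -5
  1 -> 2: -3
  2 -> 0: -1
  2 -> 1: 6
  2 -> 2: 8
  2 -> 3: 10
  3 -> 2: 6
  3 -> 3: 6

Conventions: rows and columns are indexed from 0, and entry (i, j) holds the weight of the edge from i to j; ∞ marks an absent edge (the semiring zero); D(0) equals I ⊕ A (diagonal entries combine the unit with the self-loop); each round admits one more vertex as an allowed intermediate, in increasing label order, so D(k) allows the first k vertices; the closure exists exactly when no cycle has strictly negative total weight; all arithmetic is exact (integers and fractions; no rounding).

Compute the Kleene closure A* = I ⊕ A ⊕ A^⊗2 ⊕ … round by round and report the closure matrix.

D(0):
  [0, ∞, ∞, -5]
  [∞, 0, -3, ∞]
  [-1, 6, 0, 10]
  [∞, ∞, 6, 0]
D(1):
  [0, ∞, ∞, -5]
  [∞, 0, -3, ∞]
  [-1, 6, 0, -6]
  [∞, ∞, 6, 0]
D(2):
  [0, ∞, ∞, -5]
  [∞, 0, -3, ∞]
  [-1, 6, 0, -6]
  [∞, ∞, 6, 0]
D(3):
  [0, ∞, ∞, -5]
  [-4, 0, -3, -9]
  [-1, 6, 0, -6]
  [5, 12, 6, 0]
D(4):
  [0, 7, 1, -5]
  [-4, 0, -3, -9]
  [-1, 6, 0, -6]
  [5, 12, 6, 0]
Answer: A* = [[0, 7, 1, -5], [-4, 0, -3, -9], [-1, 6, 0, -6], [5, 12, 6, 0]]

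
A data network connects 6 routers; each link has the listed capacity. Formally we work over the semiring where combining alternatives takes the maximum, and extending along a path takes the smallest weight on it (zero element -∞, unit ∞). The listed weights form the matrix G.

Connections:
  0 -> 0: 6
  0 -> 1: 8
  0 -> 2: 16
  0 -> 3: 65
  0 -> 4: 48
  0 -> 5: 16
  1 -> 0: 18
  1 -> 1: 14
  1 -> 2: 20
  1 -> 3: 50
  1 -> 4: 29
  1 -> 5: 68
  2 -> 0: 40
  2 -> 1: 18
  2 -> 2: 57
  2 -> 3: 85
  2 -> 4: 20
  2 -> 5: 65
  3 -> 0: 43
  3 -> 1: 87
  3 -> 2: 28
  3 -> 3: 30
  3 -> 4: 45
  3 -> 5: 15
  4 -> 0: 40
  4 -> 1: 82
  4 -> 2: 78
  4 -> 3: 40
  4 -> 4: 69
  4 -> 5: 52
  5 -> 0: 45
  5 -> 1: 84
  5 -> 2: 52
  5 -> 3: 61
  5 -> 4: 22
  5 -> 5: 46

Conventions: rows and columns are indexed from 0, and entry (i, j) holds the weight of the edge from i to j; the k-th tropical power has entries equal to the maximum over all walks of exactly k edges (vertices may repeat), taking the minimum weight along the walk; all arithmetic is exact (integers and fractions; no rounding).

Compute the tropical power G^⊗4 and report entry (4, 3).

G^⊗2:
  [43, 65, 48, 40, 48, 48]
  [45, 68, 52, 61, 45, 46]
  [45, 85, 57, 61, 45, 57]
  [40, 45, 45, 50, 45, 68]
  [45, 69, 69, 78, 69, 68]
  [45, 61, 52, 52, 45, 68]
G^⊗3:
  [45, 48, 48, 50, 48, 65]
  [45, 61, 52, 52, 45, 68]
  [45, 61, 57, 57, 45, 68]
  [45, 68, 52, 61, 45, 46]
  [45, 78, 69, 69, 69, 68]
  [45, 68, 52, 61, 45, 61]
G^⊗4:
  [45, 65, 52, 61, 48, 48]
  [45, 68, 52, 61, 45, 61]
  [45, 68, 57, 61, 45, 61]
  [45, 61, 52, 52, 45, 68]
  [45, 69, 69, 69, 69, 68]
  [45, 61, 52, 61, 45, 68]
Key observation: the optimum is the walk 4->4->4->2->3, with weight 69 min 69 min 78 min 85 = 69.
Optimal value attained by: walk 4->4->4->2->3.
Answer: (G^⊗4)[4][3] = 69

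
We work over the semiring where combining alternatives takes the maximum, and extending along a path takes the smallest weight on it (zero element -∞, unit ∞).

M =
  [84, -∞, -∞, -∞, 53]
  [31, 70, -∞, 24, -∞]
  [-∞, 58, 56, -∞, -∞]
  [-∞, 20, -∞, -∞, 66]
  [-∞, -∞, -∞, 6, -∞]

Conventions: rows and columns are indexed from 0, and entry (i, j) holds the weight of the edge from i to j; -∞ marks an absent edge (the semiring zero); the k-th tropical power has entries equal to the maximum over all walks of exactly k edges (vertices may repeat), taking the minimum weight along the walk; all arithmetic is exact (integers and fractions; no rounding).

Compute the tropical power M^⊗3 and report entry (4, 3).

M^⊗2:
  [84, -∞, -∞, 6, 53]
  [31, 70, -∞, 24, 31]
  [31, 58, 56, 24, -∞]
  [20, 20, -∞, 20, -∞]
  [-∞, 6, -∞, -∞, 6]
M^⊗3:
  [84, 6, -∞, 6, 53]
  [31, 70, -∞, 24, 31]
  [31, 58, 56, 24, 31]
  [20, 20, -∞, 20, 20]
  [6, 6, -∞, 6, -∞]
Key observation: the optimum is the walk 4->3->1->3, with weight 6 min 20 min 24 = 6.
Optimal value attained by: walk 4->3->1->3.
Answer: (M^⊗3)[4][3] = 6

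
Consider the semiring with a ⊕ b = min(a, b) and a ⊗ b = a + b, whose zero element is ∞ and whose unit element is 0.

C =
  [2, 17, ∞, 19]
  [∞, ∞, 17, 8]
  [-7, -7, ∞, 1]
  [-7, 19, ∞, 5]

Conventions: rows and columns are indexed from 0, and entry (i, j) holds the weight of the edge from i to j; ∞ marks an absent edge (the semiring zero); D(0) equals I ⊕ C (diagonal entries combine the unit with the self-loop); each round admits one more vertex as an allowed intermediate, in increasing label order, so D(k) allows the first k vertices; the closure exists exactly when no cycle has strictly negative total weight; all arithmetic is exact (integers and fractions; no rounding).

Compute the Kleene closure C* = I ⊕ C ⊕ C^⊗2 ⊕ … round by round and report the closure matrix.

D(0):
  [0, 17, ∞, 19]
  [∞, 0, 17, 8]
  [-7, -7, 0, 1]
  [-7, 19, ∞, 0]
D(1):
  [0, 17, ∞, 19]
  [∞, 0, 17, 8]
  [-7, -7, 0, 1]
  [-7, 10, ∞, 0]
D(2):
  [0, 17, 34, 19]
  [∞, 0, 17, 8]
  [-7, -7, 0, 1]
  [-7, 10, 27, 0]
D(3):
  [0, 17, 34, 19]
  [10, 0, 17, 8]
  [-7, -7, 0, 1]
  [-7, 10, 27, 0]
D(4):
  [0, 17, 34, 19]
  [1, 0, 17, 8]
  [-7, -7, 0, 1]
  [-7, 10, 27, 0]
Answer: C* = [[0, 17, 34, 19], [1, 0, 17, 8], [-7, -7, 0, 1], [-7, 10, 27, 0]]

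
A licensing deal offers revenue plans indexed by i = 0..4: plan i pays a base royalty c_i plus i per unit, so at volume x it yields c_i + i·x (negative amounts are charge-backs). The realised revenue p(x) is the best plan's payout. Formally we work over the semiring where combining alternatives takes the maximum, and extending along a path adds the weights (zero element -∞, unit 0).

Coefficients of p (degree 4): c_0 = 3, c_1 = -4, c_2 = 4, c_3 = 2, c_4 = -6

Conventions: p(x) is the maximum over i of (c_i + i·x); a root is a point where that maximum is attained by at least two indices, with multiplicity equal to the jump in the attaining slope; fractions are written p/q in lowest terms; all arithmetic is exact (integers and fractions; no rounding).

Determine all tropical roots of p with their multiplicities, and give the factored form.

hull edge (i=0, c=3) to (i=2, c=4): slope 1/2, span 2
hull edge (i=2, c=4) to (i=3, c=2): slope -2, span 1
hull edge (i=3, c=2) to (i=4, c=-6): slope -8, span 1
Factored form: p(x) = -6 ⊗ (x ⊕ (-1/2)) ⊗ (x ⊕ (-1/2)) ⊗ (x ⊕ 2) ⊗ (x ⊕ 8)
Answer: roots = -1/2 (mult 2), 2 (mult 1), 8 (mult 1)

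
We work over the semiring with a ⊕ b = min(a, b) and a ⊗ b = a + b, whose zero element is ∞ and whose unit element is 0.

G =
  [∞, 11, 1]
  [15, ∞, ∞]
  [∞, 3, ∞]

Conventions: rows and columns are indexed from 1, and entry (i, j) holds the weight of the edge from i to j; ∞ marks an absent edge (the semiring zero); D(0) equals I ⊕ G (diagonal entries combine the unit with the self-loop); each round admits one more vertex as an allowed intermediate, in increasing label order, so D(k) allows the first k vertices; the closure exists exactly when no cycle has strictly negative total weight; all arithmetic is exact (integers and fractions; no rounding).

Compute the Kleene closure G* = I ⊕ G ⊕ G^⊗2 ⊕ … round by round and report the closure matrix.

D(0):
  [0, 11, 1]
  [15, 0, ∞]
  [∞, 3, 0]
D(1):
  [0, 11, 1]
  [15, 0, 16]
  [∞, 3, 0]
D(2):
  [0, 11, 1]
  [15, 0, 16]
  [18, 3, 0]
D(3):
  [0, 4, 1]
  [15, 0, 16]
  [18, 3, 0]
Answer: G* = [[0, 4, 1], [15, 0, 16], [18, 3, 0]]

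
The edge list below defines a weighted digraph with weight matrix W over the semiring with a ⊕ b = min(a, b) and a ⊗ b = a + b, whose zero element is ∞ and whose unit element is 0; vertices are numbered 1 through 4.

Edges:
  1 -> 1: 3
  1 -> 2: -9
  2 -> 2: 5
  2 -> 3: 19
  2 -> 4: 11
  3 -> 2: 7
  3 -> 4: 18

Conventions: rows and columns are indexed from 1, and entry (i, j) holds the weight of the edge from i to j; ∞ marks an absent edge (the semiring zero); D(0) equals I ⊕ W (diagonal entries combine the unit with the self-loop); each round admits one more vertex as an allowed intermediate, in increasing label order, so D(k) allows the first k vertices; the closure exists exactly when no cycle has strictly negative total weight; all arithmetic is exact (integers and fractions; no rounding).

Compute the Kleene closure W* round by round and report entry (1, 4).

D(0):
  [0, -9, ∞, ∞]
  [∞, 0, 19, 11]
  [∞, 7, 0, 18]
  [∞, ∞, ∞, 0]
D(1):
  [0, -9, ∞, ∞]
  [∞, 0, 19, 11]
  [∞, 7, 0, 18]
  [∞, ∞, ∞, 0]
D(2):
  [0, -9, 10, 2]
  [∞, 0, 19, 11]
  [∞, 7, 0, 18]
  [∞, ∞, ∞, 0]
D(3):
  [0, -9, 10, 2]
  [∞, 0, 19, 11]
  [∞, 7, 0, 18]
  [∞, ∞, ∞, 0]
D(4):
  [0, -9, 10, 2]
  [∞, 0, 19, 11]
  [∞, 7, 0, 18]
  [∞, ∞, ∞, 0]
Answer: W*[1][4] = 2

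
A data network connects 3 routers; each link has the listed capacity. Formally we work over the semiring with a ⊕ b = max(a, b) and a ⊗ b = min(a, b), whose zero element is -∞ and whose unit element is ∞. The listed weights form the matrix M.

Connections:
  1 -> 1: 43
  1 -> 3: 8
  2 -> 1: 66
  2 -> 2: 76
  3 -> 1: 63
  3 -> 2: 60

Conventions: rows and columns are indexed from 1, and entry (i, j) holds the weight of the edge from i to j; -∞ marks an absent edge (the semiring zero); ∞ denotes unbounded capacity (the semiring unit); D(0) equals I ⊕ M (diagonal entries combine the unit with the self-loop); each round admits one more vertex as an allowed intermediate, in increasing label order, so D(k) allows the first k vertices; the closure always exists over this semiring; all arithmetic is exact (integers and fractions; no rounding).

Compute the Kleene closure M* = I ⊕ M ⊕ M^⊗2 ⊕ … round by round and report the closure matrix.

D(0):
  [∞, -∞, 8]
  [66, ∞, -∞]
  [63, 60, ∞]
D(1):
  [∞, -∞, 8]
  [66, ∞, 8]
  [63, 60, ∞]
D(2):
  [∞, -∞, 8]
  [66, ∞, 8]
  [63, 60, ∞]
D(3):
  [∞, 8, 8]
  [66, ∞, 8]
  [63, 60, ∞]
Answer: M* = [[∞, 8, 8], [66, ∞, 8], [63, 60, ∞]]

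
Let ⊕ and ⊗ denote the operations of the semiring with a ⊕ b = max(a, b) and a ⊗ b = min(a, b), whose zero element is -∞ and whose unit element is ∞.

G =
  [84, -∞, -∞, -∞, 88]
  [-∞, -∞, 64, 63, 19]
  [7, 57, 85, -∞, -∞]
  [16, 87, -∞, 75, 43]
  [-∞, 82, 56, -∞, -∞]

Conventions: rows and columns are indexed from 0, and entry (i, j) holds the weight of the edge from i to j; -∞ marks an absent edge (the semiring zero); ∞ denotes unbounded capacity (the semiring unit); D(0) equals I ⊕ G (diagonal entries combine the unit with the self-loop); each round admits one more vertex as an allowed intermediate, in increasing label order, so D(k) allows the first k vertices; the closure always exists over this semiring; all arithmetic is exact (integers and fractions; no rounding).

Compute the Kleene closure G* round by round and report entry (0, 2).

D(0):
  [∞, -∞, -∞, -∞, 88]
  [-∞, ∞, 64, 63, 19]
  [7, 57, ∞, -∞, -∞]
  [16, 87, -∞, ∞, 43]
  [-∞, 82, 56, -∞, ∞]
D(1):
  [∞, -∞, -∞, -∞, 88]
  [-∞, ∞, 64, 63, 19]
  [7, 57, ∞, -∞, 7]
  [16, 87, -∞, ∞, 43]
  [-∞, 82, 56, -∞, ∞]
D(2):
  [∞, -∞, -∞, -∞, 88]
  [-∞, ∞, 64, 63, 19]
  [7, 57, ∞, 57, 19]
  [16, 87, 64, ∞, 43]
  [-∞, 82, 64, 63, ∞]
D(3):
  [∞, -∞, -∞, -∞, 88]
  [7, ∞, 64, 63, 19]
  [7, 57, ∞, 57, 19]
  [16, 87, 64, ∞, 43]
  [7, 82, 64, 63, ∞]
D(4):
  [∞, -∞, -∞, -∞, 88]
  [16, ∞, 64, 63, 43]
  [16, 57, ∞, 57, 43]
  [16, 87, 64, ∞, 43]
  [16, 82, 64, 63, ∞]
D(5):
  [∞, 82, 64, 63, 88]
  [16, ∞, 64, 63, 43]
  [16, 57, ∞, 57, 43]
  [16, 87, 64, ∞, 43]
  [16, 82, 64, 63, ∞]
Answer: G*[0][2] = 64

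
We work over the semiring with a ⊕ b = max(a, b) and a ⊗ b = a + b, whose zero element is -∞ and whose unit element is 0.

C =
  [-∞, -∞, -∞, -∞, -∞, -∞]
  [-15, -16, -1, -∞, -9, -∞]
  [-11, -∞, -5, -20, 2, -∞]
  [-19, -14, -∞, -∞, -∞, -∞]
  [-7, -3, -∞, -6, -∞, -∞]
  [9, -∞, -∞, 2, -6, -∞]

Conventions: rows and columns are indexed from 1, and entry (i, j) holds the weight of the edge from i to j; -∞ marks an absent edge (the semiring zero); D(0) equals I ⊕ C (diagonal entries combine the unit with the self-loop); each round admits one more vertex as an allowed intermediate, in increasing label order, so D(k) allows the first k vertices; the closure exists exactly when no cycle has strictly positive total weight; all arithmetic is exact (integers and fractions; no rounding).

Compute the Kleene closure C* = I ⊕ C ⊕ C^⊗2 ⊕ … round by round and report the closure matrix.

D(0):
  [0, -∞, -∞, -∞, -∞, -∞]
  [-15, 0, -1, -∞, -9, -∞]
  [-11, -∞, 0, -20, 2, -∞]
  [-19, -14, -∞, 0, -∞, -∞]
  [-7, -3, -∞, -6, 0, -∞]
  [9, -∞, -∞, 2, -6, 0]
D(1):
  [0, -∞, -∞, -∞, -∞, -∞]
  [-15, 0, -1, -∞, -9, -∞]
  [-11, -∞, 0, -20, 2, -∞]
  [-19, -14, -∞, 0, -∞, -∞]
  [-7, -3, -∞, -6, 0, -∞]
  [9, -∞, -∞, 2, -6, 0]
D(2):
  [0, -∞, -∞, -∞, -∞, -∞]
  [-15, 0, -1, -∞, -9, -∞]
  [-11, -∞, 0, -20, 2, -∞]
  [-19, -14, -15, 0, -23, -∞]
  [-7, -3, -4, -6, 0, -∞]
  [9, -∞, -∞, 2, -6, 0]
D(3):
  [0, -∞, -∞, -∞, -∞, -∞]
  [-12, 0, -1, -21, 1, -∞]
  [-11, -∞, 0, -20, 2, -∞]
  [-19, -14, -15, 0, -13, -∞]
  [-7, -3, -4, -6, 0, -∞]
  [9, -∞, -∞, 2, -6, 0]
D(4):
  [0, -∞, -∞, -∞, -∞, -∞]
  [-12, 0, -1, -21, 1, -∞]
  [-11, -34, 0, -20, 2, -∞]
  [-19, -14, -15, 0, -13, -∞]
  [-7, -3, -4, -6, 0, -∞]
  [9, -12, -13, 2, -6, 0]
D(5):
  [0, -∞, -∞, -∞, -∞, -∞]
  [-6, 0, -1, -5, 1, -∞]
  [-5, -1, 0, -4, 2, -∞]
  [-19, -14, -15, 0, -13, -∞]
  [-7, -3, -4, -6, 0, -∞]
  [9, -9, -10, 2, -6, 0]
D(6):
  [0, -∞, -∞, -∞, -∞, -∞]
  [-6, 0, -1, -5, 1, -∞]
  [-5, -1, 0, -4, 2, -∞]
  [-19, -14, -15, 0, -13, -∞]
  [-7, -3, -4, -6, 0, -∞]
  [9, -9, -10, 2, -6, 0]
Answer: C* = [[0, -∞, -∞, -∞, -∞, -∞], [-6, 0, -1, -5, 1, -∞], [-5, -1, 0, -4, 2, -∞], [-19, -14, -15, 0, -13, -∞], [-7, -3, -4, -6, 0, -∞], [9, -9, -10, 2, -6, 0]]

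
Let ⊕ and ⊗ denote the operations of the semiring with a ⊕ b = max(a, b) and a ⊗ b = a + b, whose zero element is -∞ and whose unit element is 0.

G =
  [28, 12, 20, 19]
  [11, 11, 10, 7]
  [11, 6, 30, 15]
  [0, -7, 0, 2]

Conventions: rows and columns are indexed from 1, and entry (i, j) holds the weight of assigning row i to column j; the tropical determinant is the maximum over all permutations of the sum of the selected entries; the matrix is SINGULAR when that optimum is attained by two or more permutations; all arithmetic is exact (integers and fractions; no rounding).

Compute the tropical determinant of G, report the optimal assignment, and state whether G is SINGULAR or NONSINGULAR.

σ = (1, 2, 3, 4): 28 + 11 + 30 + 2 = 71
σ = (1, 2, 4, 3): 28 + 11 + 15 + 0 = 54
σ = (1, 3, 2, 4): 28 + 10 + 6 + 2 = 46
σ = (1, 3, 4, 2): 28 + 10 + 15 + (-7) = 46
σ = (1, 4, 2, 3): 28 + 7 + 6 + 0 = 41
σ = (1, 4, 3, 2): 28 + 7 + 30 + (-7) = 58
σ = (2, 1, 3, 4): 12 + 11 + 30 + 2 = 55
σ = (2, 1, 4, 3): 12 + 11 + 15 + 0 = 38
σ = (2, 3, 1, 4): 12 + 10 + 11 + 2 = 35
σ = (2, 3, 4, 1): 12 + 10 + 15 + 0 = 37
σ = (2, 4, 1, 3): 12 + 7 + 11 + 0 = 30
σ = (2, 4, 3, 1): 12 + 7 + 30 + 0 = 49
σ = (3, 1, 2, 4): 20 + 11 + 6 + 2 = 39
σ = (3, 1, 4, 2): 20 + 11 + 15 + (-7) = 39
σ = (3, 2, 1, 4): 20 + 11 + 11 + 2 = 44
σ = (3, 2, 4, 1): 20 + 11 + 15 + 0 = 46
σ = (3, 4, 1, 2): 20 + 7 + 11 + (-7) = 31
σ = (3, 4, 2, 1): 20 + 7 + 6 + 0 = 33
σ = (4, 1, 2, 3): 19 + 11 + 6 + 0 = 36
σ = (4, 1, 3, 2): 19 + 11 + 30 + (-7) = 53
σ = (4, 2, 1, 3): 19 + 11 + 11 + 0 = 41
σ = (4, 2, 3, 1): 19 + 11 + 30 + 0 = 60
σ = (4, 3, 1, 2): 19 + 10 + 11 + (-7) = 33
σ = (4, 3, 2, 1): 19 + 10 + 6 + 0 = 35
Optimal value attained by: σ = (1, 2, 3, 4).
Answer: det⊕(G) = 71; verdict: NONSINGULAR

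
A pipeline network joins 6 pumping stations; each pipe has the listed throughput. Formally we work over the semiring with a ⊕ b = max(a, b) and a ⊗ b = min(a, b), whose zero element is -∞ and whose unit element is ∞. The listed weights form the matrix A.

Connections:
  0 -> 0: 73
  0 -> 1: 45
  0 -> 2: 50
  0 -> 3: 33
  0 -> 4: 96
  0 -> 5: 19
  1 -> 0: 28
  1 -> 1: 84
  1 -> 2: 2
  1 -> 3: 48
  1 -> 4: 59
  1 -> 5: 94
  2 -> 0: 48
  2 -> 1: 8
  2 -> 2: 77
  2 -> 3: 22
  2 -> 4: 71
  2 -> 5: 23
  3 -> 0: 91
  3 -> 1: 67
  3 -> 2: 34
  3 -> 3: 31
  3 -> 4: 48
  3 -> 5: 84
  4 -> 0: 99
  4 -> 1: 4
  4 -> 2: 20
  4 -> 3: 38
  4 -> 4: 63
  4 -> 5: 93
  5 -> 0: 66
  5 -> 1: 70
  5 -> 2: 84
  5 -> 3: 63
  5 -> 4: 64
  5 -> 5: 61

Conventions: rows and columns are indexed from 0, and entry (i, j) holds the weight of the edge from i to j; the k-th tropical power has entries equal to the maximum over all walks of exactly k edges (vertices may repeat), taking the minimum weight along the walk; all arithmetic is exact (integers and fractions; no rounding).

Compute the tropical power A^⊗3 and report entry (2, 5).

A^⊗2:
  [96, 45, 50, 45, 73, 93]
  [66, 84, 84, 63, 64, 84]
  [71, 45, 77, 38, 71, 71]
  [73, 70, 84, 63, 91, 67]
  [73, 70, 84, 63, 96, 63]
  [66, 70, 77, 61, 71, 70]
A^⊗3:
  [73, 70, 84, 63, 96, 73]
  [66, 84, 84, 63, 71, 84]
  [71, 70, 77, 63, 71, 71]
  [91, 70, 77, 63, 73, 91]
  [96, 70, 77, 63, 73, 93]
  [71, 70, 77, 63, 71, 71]
Key observation: the optimum is the walk 2->2->4->5, with weight 77 min 71 min 93 = 71.
Optimal value attained by: walk 2->2->4->5.
Answer: (A^⊗3)[2][5] = 71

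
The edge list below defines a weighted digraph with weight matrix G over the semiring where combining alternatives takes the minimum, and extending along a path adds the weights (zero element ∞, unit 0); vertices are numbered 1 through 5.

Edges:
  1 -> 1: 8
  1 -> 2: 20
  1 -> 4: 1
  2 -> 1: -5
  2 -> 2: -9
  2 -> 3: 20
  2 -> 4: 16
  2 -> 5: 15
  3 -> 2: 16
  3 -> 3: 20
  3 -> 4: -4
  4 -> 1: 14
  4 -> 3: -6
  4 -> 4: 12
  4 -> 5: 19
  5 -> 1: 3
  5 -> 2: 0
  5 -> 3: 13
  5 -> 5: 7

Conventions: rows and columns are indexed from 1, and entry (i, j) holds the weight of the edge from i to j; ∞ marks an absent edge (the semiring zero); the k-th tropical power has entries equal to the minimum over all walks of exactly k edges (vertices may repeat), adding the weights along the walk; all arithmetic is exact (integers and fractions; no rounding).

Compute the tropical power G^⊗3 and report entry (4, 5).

G^⊗2:
  [15, 11, -5, 9, 20]
  [-14, -18, 10, -4, 6]
  [10, 7, -10, 8, 15]
  [22, 10, 6, -10, 26]
  [-5, -9, 20, 4, 14]
G^⊗3:
  [6, 2, 3, -9, 26]
  [-23, -27, -10, -13, -3]
  [2, -2, 2, -14, 22]
  [4, 1, -16, 2, 9]
  [-14, -18, -2, -4, 6]
Key observation: the optimum is the walk 4->3->4->5, with weight (-6) + (-4) + 19 = 9.
Optimal value attained by: walk 4->3->4->5.
Answer: (G^⊗3)[4][5] = 9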